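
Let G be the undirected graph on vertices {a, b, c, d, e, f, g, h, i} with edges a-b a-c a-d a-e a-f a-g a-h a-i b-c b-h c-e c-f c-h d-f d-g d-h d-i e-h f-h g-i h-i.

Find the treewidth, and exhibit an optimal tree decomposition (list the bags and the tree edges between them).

The largest bag has 4 vertices, giving width 3; this decomposition certifies tw(G) ≤ 3. For the lower bound, the 4 vertices {a, d, g, i} are pairwise adjacent, and any tree decomposition puts a clique entirely inside one bag — forcing width ≥ 3. Hence tw(G) = 3 exactly.

Treewidth 3.
One such decomposition:
Bags: B1 = {a, d, f, h}  B2 = {a, d, h, i}  B3 = {a, c, f, h}  B4 = {a, b, c, h}  B5 = {a, d, g, i}  B6 = {a, c, e, h}
Tree: B1–B2, B1–B3, B3–B4, B2–B5, B4–B6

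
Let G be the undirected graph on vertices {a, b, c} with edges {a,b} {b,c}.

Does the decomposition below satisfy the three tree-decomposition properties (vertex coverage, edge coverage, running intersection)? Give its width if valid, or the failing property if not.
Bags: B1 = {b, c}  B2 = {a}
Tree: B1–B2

A tree decomposition must satisfy three properties: every vertex lies in some bag; for every edge, both endpoints lie together in some bag; and for every vertex, the bags containing it form a connected subtree. Here edge (b,a) lies in no bag, so the decomposition is invalid.

No — edge (b,a) lies in no bag.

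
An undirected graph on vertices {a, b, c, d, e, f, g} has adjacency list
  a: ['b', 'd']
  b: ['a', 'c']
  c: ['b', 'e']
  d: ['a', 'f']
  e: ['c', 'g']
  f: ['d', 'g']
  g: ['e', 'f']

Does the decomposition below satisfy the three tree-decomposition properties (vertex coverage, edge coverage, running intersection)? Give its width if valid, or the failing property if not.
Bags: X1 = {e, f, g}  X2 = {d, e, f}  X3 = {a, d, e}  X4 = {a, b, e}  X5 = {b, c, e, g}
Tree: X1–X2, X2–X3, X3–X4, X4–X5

No — bags containing vertex g are not connected in the tree.

A tree decomposition must satisfy three properties: every vertex lies in some bag; for every edge, both endpoints lie together in some bag; and for every vertex, the bags containing it form a connected subtree. Here bags containing vertex g are not connected in the tree, so the decomposition is invalid.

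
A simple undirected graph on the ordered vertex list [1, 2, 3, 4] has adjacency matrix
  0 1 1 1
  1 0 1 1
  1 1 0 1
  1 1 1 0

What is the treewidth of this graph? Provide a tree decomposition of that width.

A single bag containing all 4 vertices is trivially a valid decomposition of width 3. For the lower bound, the 4 vertices {1, 2, 3, 4} are pairwise adjacent, and any tree decomposition puts a clique entirely inside one bag — forcing width ≥ 3. The upper and lower bounds meet at 3, so that is the treewidth.

Treewidth 3.
One optimal decomposition is:
Bags: B1 = {1, 2, 3, 4}
Tree: (single bag)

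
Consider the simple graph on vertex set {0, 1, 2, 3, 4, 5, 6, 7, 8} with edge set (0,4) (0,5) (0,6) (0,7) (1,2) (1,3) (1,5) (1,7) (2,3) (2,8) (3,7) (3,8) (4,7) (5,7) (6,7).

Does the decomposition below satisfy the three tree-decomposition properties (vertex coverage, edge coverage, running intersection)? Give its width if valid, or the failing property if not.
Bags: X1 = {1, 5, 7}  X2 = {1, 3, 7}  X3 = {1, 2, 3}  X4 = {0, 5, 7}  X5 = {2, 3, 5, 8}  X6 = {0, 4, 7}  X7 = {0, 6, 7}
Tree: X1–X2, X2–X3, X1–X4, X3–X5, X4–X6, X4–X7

A tree decomposition must satisfy three properties: every vertex lies in some bag; for every edge, both endpoints lie together in some bag; and for every vertex, the bags containing it form a connected subtree. Here bags containing vertex 5 are not connected in the tree, so the decomposition is invalid.

No — bags containing vertex 5 are not connected in the tree.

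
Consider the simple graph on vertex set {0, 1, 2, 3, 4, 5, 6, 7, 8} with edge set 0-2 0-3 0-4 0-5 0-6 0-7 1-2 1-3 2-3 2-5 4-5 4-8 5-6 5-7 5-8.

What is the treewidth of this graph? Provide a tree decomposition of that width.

Treewidth 2.
One optimal decomposition is:
Bags: B1 = {0, 2, 5}  B2 = {0, 5, 6}  B3 = {0, 2, 3}  B4 = {0, 4, 5}  B5 = {4, 5, 8}  B6 = {1, 2, 3}  B7 = {0, 5, 7}
Tree: B1–B2, B1–B3, B2–B4, B4–B5, B3–B6, B2–B7

Each bag holds 3 vertices, so the decomposition has width 2, which upper-bounds the treewidth. For the lower bound, the 3 vertices {0, 2, 3} are pairwise adjacent, and any tree decomposition puts a clique entirely inside one bag — forcing width ≥ 2. Therefore the treewidth is 2.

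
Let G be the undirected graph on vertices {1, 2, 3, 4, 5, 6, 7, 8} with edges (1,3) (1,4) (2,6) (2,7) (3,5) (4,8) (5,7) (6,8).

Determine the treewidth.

A width-2 tree decomposition is:
Bags: B1 = {4, 6, 8}  B2 = {2, 4, 6}  B3 = {2, 4, 7}  B4 = {4, 5, 7}  B5 = {3, 4, 5}  B6 = {1, 3, 4}
Tree: B1–B2, B2–B3, B3–B4, B4–B5, B5–B6
Every bag has size at most 3, so the width is 3 − 1 = 2 and tw(G) ≤ 2. The edges 4–8–6–2–7–5–3–1–4 form a cycle, so G is not a tree and its treewidth is at least 2. Therefore the treewidth is 2.

2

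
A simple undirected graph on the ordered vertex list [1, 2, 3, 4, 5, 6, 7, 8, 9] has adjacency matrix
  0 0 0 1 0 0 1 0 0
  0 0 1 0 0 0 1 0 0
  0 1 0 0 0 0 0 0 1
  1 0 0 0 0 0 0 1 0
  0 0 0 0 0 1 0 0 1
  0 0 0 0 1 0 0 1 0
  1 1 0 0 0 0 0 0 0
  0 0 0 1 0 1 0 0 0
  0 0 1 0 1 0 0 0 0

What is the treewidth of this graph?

A width-2 tree decomposition is:
Bags: B1 = {1, 4, 8}  B2 = {1, 6, 8}  B3 = {1, 5, 6}  B4 = {1, 5, 9}  B5 = {1, 3, 9}  B6 = {1, 2, 3}  B7 = {1, 2, 7}
Tree: B1–B2, B2–B3, B3–B4, B4–B5, B5–B6, B6–B7
Every bag has size at most 3, so the width is 3 − 1 = 2 and tw(G) ≤ 2. Since 1–4–8–6–5–9–3–2–7–1 is a cycle in G, G is not acyclic. Forests are exactly the graphs of treewidth ≤ 1, so tw(G) ≥ 2. Hence tw(G) = 2 exactly.

2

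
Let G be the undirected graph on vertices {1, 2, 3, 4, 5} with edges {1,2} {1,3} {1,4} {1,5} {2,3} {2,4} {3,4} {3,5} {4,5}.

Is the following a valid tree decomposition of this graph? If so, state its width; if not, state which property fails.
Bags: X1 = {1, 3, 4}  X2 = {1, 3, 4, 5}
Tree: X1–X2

No — vertex 2 appears in no bag.

A tree decomposition must satisfy three properties: every vertex lies in some bag; for every edge, both endpoints lie together in some bag; and for every vertex, the bags containing it form a connected subtree. Here vertex 2 appears in no bag, so the decomposition is invalid.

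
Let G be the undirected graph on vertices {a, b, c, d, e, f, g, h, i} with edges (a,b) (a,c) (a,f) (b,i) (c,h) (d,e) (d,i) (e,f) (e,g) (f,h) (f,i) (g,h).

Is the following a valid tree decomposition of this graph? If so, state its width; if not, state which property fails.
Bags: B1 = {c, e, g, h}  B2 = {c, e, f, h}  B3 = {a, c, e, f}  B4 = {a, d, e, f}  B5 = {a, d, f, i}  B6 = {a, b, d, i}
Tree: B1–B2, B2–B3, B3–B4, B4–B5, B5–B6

Vertex coverage: the bags together contain {a, b, c, d, e, f, g, h, i}, the full vertex set. Edge coverage: each edge of G has both endpoints in at least one bag. Running intersection: for every vertex, the bags containing it form a connected subtree. All three properties hold, so this is a valid tree decomposition of width max|bag| − 1 = 3, and hence tw(G) ≤ 3.

Yes; width 3.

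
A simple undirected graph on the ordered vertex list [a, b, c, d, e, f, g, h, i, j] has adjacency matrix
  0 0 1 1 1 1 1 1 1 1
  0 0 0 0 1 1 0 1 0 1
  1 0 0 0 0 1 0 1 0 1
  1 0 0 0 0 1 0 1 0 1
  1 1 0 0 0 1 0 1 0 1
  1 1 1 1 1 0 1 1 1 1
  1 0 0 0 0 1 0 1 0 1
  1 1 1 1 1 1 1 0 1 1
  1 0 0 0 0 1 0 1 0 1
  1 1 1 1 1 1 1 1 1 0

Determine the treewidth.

4

A width-4 tree decomposition is:
Bags: B1 = {a, f, h, i, j}  B2 = {a, d, f, h, j}  B3 = {a, e, f, h, j}  B4 = {a, c, f, h, j}  B5 = {a, f, g, h, j}  B6 = {b, e, f, h, j}
Tree: B1–B2, B1–B3, B1–B4, B3–B5, B3–B6
Every bag has size at most 5, so the width is 5 − 1 = 4 and tw(G) ≤ 4. For the lower bound, the 5 vertices {a, d, f, h, j} are pairwise adjacent, and any tree decomposition puts a clique entirely inside one bag — forcing width ≥ 4. The upper and lower bounds meet at 4, so that is the treewidth.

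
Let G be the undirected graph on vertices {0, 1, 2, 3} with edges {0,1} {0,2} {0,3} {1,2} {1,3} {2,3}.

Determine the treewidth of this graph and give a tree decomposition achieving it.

Treewidth 3.
One optimal decomposition is:
Bags: B1 = {0, 1, 2, 3}
Tree: (single bag)

A single bag containing all 4 vertices is trivially a valid decomposition of width 3. On the other hand G contains the 4-clique {0, 1, 2, 3}. A clique must lie in a single bag of any decomposition, so no decomposition can have width below 3. Therefore the treewidth is 3.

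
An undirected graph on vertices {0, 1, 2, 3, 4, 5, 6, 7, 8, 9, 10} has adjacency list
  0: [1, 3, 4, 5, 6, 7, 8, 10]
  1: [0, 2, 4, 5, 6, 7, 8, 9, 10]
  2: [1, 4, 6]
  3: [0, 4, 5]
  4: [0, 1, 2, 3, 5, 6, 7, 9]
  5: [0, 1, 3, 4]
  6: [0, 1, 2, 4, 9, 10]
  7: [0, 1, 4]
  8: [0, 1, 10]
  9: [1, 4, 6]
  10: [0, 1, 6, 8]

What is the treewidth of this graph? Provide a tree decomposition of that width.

Treewidth 3.
One optimal decomposition is:
Bags: B1 = {0, 1, 4, 6}  B2 = {0, 1, 6, 10}  B3 = {0, 1, 4, 5}  B4 = {0, 3, 4, 5}  B5 = {0, 1, 8, 10}  B6 = {0, 1, 4, 7}  B7 = {1, 2, 4, 6}  B8 = {1, 4, 6, 9}
Tree: B1–B2, B1–B3, B3–B4, B2–B5, B3–B6, B1–B7, B1–B8

Every bag has size at most 4, so the width is 4 − 1 = 3 and tw(G) ≤ 3. Conversely, {0, 1, 8, 10} is a clique of size 4, and the vertices of any clique must share a bag in every tree decomposition; so some bag has ≥ 4 vertices and tw(G) ≥ 3. Hence tw(G) = 3 exactly.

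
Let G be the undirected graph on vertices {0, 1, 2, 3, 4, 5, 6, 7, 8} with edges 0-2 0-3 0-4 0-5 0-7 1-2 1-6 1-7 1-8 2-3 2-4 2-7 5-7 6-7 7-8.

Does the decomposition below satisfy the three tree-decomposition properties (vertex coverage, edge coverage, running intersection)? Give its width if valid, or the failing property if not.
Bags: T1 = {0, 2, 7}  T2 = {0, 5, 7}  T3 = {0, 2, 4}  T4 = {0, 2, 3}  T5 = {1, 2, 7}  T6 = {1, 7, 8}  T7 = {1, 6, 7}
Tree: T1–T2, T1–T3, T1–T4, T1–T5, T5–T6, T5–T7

Yes; width 2.

Every vertex of G appears in some bag (union = {0, 1, 2, 3, 4, 5, 6, 7, 8}); every edge is covered by a bag; and for each vertex v the set of bags containing v is connected in the bag tree. The decomposition is therefore valid. The largest bag has 3 vertices, so the width is 2.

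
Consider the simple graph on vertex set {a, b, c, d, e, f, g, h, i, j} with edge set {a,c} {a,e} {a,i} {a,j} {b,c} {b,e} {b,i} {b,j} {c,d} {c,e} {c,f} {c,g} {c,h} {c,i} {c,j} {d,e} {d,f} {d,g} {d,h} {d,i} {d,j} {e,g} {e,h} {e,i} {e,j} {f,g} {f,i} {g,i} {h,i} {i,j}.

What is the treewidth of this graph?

4

A width-4 tree decomposition is:
Bags: B1 = {c, d, e, g, i}  B2 = {c, d, e, i, j}  B3 = {c, d, e, h, i}  B4 = {a, c, e, i, j}  B5 = {c, d, f, g, i}  B6 = {b, c, e, i, j}
Tree: B1–B2, B2–B3, B2–B4, B1–B5, B4–B6
Every bag has size at most 5, so the width is 5 − 1 = 4 and tw(G) ≤ 4. On the other hand G contains the 5-clique {c, d, e, g, i}. A clique must lie in a single bag of any decomposition, so no decomposition can have width below 4. Therefore the treewidth is 4.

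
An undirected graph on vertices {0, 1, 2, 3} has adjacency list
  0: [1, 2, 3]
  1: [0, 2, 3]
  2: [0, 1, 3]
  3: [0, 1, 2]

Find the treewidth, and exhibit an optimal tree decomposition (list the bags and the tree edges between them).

A single bag containing all 4 vertices is trivially a valid decomposition of width 3. For the lower bound, the 4 vertices {0, 1, 2, 3} are pairwise adjacent, and any tree decomposition puts a clique entirely inside one bag — forcing width ≥ 3. Therefore the treewidth is 3.

Treewidth 3.
One optimal decomposition is:
Bags: B1 = {0, 1, 2, 3}
Tree: (single bag)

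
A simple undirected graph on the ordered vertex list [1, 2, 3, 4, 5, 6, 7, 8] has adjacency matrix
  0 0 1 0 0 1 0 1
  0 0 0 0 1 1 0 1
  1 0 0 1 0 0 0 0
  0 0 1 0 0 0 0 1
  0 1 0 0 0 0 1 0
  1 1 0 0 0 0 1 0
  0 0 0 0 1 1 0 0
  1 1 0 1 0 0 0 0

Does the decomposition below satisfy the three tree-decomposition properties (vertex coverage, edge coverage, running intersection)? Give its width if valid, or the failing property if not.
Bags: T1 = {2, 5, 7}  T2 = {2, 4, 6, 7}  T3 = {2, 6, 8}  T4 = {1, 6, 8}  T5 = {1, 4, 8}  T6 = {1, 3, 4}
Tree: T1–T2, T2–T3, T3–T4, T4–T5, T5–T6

No — bags containing vertex 4 are not connected in the tree.

A tree decomposition must satisfy three properties: every vertex lies in some bag; for every edge, both endpoints lie together in some bag; and for every vertex, the bags containing it form a connected subtree. Here bags containing vertex 4 are not connected in the tree, so the decomposition is invalid.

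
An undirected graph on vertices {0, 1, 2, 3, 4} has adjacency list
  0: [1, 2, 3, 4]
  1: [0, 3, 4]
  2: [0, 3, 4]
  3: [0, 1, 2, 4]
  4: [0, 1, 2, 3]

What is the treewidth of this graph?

A width-3 tree decomposition is:
Bags: B1 = {0, 1, 3, 4}  B2 = {0, 2, 3, 4}
Tree: B1–B2
Every bag has size at most 4, so the width is 4 − 1 = 3 and tw(G) ≤ 3. For the lower bound, the 4 vertices {0, 1, 3, 4} are pairwise adjacent, and any tree decomposition puts a clique entirely inside one bag — forcing width ≥ 3. Hence tw(G) = 3 exactly.

3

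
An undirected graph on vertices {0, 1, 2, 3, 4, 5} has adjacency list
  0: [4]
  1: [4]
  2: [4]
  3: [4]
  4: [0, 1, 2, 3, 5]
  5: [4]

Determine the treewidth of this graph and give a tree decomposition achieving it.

Every bag has size at most 2, so the width is 2 − 1 = 1 and tw(G) ≤ 1. Since G has at least one edge (e.g. 4–1), it is not an edgeless graph, so tw(G) ≥ 1. Therefore the treewidth is 1.

Treewidth 1.
One such decomposition:
Bags: B1 = {1, 4}  B2 = {2, 4}  B3 = {0, 4}  B4 = {4, 5}  B5 = {3, 4}
Tree: B1–B2, B2–B3, B3–B4, B1–B5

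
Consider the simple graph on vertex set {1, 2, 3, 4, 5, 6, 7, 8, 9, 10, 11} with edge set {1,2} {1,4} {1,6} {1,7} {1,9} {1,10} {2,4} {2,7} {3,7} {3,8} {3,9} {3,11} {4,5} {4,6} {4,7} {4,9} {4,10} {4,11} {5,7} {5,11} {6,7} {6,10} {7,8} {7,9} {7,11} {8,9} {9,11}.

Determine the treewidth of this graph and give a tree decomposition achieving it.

Treewidth 3.
One such decomposition:
Bags: B1 = {1, 4, 6, 7}  B2 = {1, 4, 7, 9}  B3 = {4, 7, 9, 11}  B4 = {1, 4, 6, 10}  B5 = {1, 2, 4, 7}  B6 = {3, 7, 9, 11}  B7 = {4, 5, 7, 11}  B8 = {3, 7, 8, 9}
Tree: B1–B2, B2–B3, B1–B4, B1–B5, B3–B6, B3–B7, B6–B8

Every bag has size at most 4, so the width is 4 − 1 = 3 and tw(G) ≤ 3. For the lower bound, the 4 vertices {1, 4, 6, 10} are pairwise adjacent, and any tree decomposition puts a clique entirely inside one bag — forcing width ≥ 3. The upper and lower bounds meet at 3, so that is the treewidth.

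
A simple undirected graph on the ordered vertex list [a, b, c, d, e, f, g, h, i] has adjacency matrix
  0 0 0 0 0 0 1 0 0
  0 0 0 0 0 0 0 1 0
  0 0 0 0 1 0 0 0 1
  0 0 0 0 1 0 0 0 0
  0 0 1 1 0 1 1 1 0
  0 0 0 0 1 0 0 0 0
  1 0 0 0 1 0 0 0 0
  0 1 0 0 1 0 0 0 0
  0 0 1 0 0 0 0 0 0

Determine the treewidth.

A width-1 tree decomposition is:
Bags: B1 = {e, g}  B2 = {e, h}  B3 = {a, g}  B4 = {c, e}  B5 = {b, h}  B6 = {e, f}  B7 = {d, e}  B8 = {c, i}
Tree: B1–B2, B1–B3, B2–B4, B2–B5, B4–B6, B4–B7, B4–B8
Each bag holds 2 vertices, so the decomposition has width 1, which upper-bounds the treewidth. G has an edge, so its treewidth is at least 1. Hence tw(G) = 1 exactly.

1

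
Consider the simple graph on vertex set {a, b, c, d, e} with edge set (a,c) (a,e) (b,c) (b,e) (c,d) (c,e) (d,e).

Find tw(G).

A width-2 tree decomposition is:
Bags: B1 = {c, d, e}  B2 = {a, c, e}  B3 = {b, c, e}
Tree: B1–B2, B2–B3
Every bag has size at most 3, so the width is 3 − 1 = 2 and tw(G) ≤ 2. For the lower bound, the 3 vertices {c, d, e} are pairwise adjacent, and any tree decomposition puts a clique entirely inside one bag — forcing width ≥ 2. The upper and lower bounds meet at 2, so that is the treewidth.

2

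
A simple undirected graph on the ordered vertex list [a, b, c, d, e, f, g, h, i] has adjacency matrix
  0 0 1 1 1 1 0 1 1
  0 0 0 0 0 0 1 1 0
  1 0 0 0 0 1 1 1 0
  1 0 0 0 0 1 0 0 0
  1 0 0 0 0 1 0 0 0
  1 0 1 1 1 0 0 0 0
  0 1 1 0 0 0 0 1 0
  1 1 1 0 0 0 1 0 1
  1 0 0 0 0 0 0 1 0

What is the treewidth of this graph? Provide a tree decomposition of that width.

Each bag holds 3 vertices, so the decomposition has width 2, which upper-bounds the treewidth. On the other hand G contains the 3-clique {c, g, h}. A clique must lie in a single bag of any decomposition, so no decomposition can have width below 2. Combining the bounds, tw(G) = 2.

Treewidth 2.
One such decomposition:
Bags: B1 = {a, c, f}  B2 = {a, c, h}  B3 = {c, g, h}  B4 = {a, h, i}  B5 = {a, e, f}  B6 = {b, g, h}  B7 = {a, d, f}
Tree: B1–B2, B2–B3, B2–B4, B1–B5, B3–B6, B1–B7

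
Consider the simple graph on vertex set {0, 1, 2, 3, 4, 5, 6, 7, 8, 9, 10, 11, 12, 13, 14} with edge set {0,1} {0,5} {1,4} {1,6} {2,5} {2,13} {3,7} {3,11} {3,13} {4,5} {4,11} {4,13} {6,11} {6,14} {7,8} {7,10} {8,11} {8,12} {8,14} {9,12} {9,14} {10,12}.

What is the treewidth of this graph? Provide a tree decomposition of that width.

The largest bag has 4 vertices, giving width 3; this decomposition certifies tw(G) ≤ 3. For the lower bound: the 4 vertex sets {0,2,5}, {1}, {4}, {3,6,11,13} are disjoint, each induces a connected subgraph, and every pair is joined by at least one edge of G. Contracting each set to a single vertex therefore yields K_{4} as a minor, and since treewidth is minor-monotone, tw(G) ≥ tw(K_{4}) = 3. Therefore the treewidth is 3.

Treewidth 3.
One optimal decomposition is:
Bags: B1 = {0, 1, 2, 5}  B2 = {1, 2, 4, 5}  B3 = {1, 2, 4, 13}  B4 = {1, 4, 6, 13}  B5 = {4, 6, 11, 13}  B6 = {3, 6, 11, 13}  B7 = {3, 6, 11, 14}  B8 = {3, 8, 11, 14}  B9 = {3, 7, 8, 14}  B10 = {7, 8, 9, 14}  B11 = {7, 8, 9, 12}  B12 = {7, 9, 10, 12}
Tree: B1–B2, B2–B3, B3–B4, B4–B5, B5–B6, B6–B7, B7–B8, B8–B9, B9–B10, B10–B11, B11–B12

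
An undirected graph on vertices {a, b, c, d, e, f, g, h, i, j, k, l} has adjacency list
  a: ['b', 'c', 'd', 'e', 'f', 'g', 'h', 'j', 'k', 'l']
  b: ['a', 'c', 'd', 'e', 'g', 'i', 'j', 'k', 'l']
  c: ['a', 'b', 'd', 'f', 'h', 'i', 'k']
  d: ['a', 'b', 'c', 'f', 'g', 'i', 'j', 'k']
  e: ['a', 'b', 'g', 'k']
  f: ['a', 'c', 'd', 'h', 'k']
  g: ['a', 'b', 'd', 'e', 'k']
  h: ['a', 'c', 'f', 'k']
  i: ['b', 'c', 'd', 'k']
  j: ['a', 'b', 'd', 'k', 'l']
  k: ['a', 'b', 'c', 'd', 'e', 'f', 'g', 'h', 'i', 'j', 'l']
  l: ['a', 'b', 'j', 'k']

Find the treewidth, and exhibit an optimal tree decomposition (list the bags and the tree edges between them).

Treewidth 4.
One such decomposition:
Bags: B1 = {a, b, c, d, k}  B2 = {a, b, d, j, k}  B3 = {a, c, d, f, k}  B4 = {b, c, d, i, k}  B5 = {a, b, d, g, k}  B6 = {a, b, e, g, k}  B7 = {a, b, j, k, l}  B8 = {a, c, f, h, k}
Tree: B1–B2, B1–B3, B1–B4, B1–B5, B5–B6, B2–B7, B3–B8

Every bag has size at most 5, so the width is 5 − 1 = 4 and tw(G) ≤ 4. Conversely, {a, c, f, h, k} is a clique of size 5, and the vertices of any clique must share a bag in every tree decomposition; so some bag has ≥ 5 vertices and tw(G) ≥ 4. Therefore the treewidth is 4.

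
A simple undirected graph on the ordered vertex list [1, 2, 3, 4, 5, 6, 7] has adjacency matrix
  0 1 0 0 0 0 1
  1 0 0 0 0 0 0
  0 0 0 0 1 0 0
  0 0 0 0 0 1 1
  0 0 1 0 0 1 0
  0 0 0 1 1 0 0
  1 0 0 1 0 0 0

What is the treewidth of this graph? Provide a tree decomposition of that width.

The largest bag has 2 vertices, giving width 1; this decomposition certifies tw(G) ≤ 1. Since G has at least one edge (e.g. 2–1), it is not an edgeless graph, so tw(G) ≥ 1. Hence tw(G) = 1 exactly.

Treewidth 1.
Bags: B1 = {1, 2}  B2 = {1, 7}  B3 = {4, 7}  B4 = {4, 6}  B5 = {5, 6}  B6 = {3, 5}
Tree: B1–B2, B2–B3, B3–B4, B4–B5, B5–B6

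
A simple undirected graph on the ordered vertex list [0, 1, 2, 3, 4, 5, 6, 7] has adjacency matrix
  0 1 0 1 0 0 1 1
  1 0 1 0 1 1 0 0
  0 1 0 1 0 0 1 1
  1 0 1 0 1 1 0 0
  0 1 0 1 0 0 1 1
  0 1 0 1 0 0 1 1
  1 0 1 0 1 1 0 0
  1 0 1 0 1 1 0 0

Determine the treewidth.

4

A width-4 tree decomposition is:
Bags: B1 = {0, 1, 2, 4, 5}  B2 = {0, 2, 3, 4, 5}  B3 = {0, 2, 4, 5, 6}  B4 = {0, 2, 4, 5, 7}
Tree: B1–B2, B2–B3, B3–B4
The largest bag has 5 vertices, giving width 4; this decomposition certifies tw(G) ≤ 4. For the lower bound: the 5 vertex sets {1,2}, {3,4}, {0,6}, {5}, {7} are disjoint, each induces a connected subgraph, and every pair is joined by at least one edge of G. Contracting each set to a single vertex therefore yields K_{5} as a minor, and since treewidth is minor-monotone, tw(G) ≥ tw(K_{5}) = 4. Combining the bounds, tw(G) = 4.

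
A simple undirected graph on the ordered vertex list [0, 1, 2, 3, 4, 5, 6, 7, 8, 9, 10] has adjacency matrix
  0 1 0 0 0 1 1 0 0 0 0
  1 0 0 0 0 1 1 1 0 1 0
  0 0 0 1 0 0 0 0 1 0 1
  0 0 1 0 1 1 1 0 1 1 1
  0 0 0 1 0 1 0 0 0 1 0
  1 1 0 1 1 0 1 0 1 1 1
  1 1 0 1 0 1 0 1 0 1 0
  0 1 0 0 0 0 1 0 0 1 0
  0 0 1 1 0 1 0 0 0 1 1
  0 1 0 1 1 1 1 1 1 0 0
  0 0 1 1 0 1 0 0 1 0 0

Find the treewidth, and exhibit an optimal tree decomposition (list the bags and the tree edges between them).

Every bag has size at most 4, so the width is 4 − 1 = 3 and tw(G) ≤ 3. Conversely, {2, 3, 8, 10} is a clique of size 4, and the vertices of any clique must share a bag in every tree decomposition; so some bag has ≥ 4 vertices and tw(G) ≥ 3. Hence tw(G) = 3 exactly.

Treewidth 3.
One optimal decomposition is:
Bags: B1 = {3, 5, 8, 10}  B2 = {3, 5, 8, 9}  B3 = {3, 5, 6, 9}  B4 = {2, 3, 8, 10}  B5 = {3, 4, 5, 9}  B6 = {1, 5, 6, 9}  B7 = {1, 6, 7, 9}  B8 = {0, 1, 5, 6}
Tree: B1–B2, B2–B3, B1–B4, B3–B5, B3–B6, B6–B7, B6–B8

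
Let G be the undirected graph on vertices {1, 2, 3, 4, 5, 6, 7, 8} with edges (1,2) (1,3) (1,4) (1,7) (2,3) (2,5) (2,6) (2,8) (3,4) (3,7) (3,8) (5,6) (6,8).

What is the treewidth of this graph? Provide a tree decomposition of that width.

Treewidth 2.
One optimal decomposition is:
Bags: B1 = {2, 5, 6}  B2 = {2, 6, 8}  B3 = {2, 3, 8}  B4 = {1, 2, 3}  B5 = {1, 3, 7}  B6 = {1, 3, 4}
Tree: B1–B2, B2–B3, B3–B4, B4–B5, B4–B6

Each bag holds 3 vertices, so the decomposition has width 2, which upper-bounds the treewidth. Conversely, {2, 3, 8} is a clique of size 3, and the vertices of any clique must share a bag in every tree decomposition; so some bag has ≥ 3 vertices and tw(G) ≥ 2. The upper and lower bounds meet at 2, so that is the treewidth.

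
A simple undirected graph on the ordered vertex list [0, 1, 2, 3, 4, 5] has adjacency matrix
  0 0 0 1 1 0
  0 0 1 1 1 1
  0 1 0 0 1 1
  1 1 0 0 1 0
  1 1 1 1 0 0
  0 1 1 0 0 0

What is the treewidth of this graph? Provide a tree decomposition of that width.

Every bag has size at most 3, so the width is 3 − 1 = 2 and tw(G) ≤ 2. For the lower bound, the 3 vertices {0, 3, 4} are pairwise adjacent, and any tree decomposition puts a clique entirely inside one bag — forcing width ≥ 2. Hence tw(G) = 2 exactly.

Treewidth 2.
One optimal decomposition is:
Bags: B1 = {1, 2, 4}  B2 = {1, 3, 4}  B3 = {1, 2, 5}  B4 = {0, 3, 4}
Tree: B1–B2, B1–B3, B2–B4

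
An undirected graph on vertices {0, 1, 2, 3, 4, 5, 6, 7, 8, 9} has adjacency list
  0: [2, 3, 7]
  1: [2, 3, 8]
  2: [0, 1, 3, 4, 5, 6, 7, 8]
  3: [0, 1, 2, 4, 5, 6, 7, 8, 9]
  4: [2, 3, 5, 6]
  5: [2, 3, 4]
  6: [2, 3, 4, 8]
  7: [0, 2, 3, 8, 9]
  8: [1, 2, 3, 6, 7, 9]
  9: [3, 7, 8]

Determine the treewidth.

A width-3 tree decomposition is:
Bags: B1 = {0, 2, 3, 7}  B2 = {2, 3, 7, 8}  B3 = {1, 2, 3, 8}  B4 = {2, 3, 6, 8}  B5 = {2, 3, 4, 6}  B6 = {2, 3, 4, 5}  B7 = {3, 7, 8, 9}
Tree: B1–B2, B2–B3, B3–B4, B4–B5, B5–B6, B2–B7
The largest bag has 4 vertices, giving width 3; this decomposition certifies tw(G) ≤ 3. Conversely, {3, 7, 8, 9} is a clique of size 4, and the vertices of any clique must share a bag in every tree decomposition; so some bag has ≥ 4 vertices and tw(G) ≥ 3. Therefore the treewidth is 3.

3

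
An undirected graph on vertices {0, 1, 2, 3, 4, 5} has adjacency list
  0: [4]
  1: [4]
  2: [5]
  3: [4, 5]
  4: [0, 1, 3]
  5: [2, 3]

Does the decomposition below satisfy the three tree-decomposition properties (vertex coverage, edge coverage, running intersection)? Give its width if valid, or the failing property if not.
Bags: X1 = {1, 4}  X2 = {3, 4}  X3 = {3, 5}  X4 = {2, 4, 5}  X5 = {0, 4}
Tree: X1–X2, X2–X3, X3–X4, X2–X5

No — bags containing vertex 4 are not connected in the tree.

A tree decomposition must satisfy three properties: every vertex lies in some bag; for every edge, both endpoints lie together in some bag; and for every vertex, the bags containing it form a connected subtree. Here bags containing vertex 4 are not connected in the tree, so the decomposition is invalid.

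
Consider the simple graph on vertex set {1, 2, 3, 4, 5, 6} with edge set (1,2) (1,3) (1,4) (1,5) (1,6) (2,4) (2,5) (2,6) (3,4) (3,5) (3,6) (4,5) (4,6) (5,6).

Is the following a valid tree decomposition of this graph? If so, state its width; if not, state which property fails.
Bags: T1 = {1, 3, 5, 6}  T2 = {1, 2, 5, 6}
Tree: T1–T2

A tree decomposition must satisfy three properties: every vertex lies in some bag; for every edge, both endpoints lie together in some bag; and for every vertex, the bags containing it form a connected subtree. Here vertex 4 appears in no bag, so the decomposition is invalid.

No — vertex 4 appears in no bag.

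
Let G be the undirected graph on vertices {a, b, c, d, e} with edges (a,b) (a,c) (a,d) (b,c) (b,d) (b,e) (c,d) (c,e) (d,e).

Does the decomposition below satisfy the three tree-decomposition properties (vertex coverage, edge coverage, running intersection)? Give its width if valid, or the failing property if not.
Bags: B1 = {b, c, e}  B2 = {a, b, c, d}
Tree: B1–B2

A tree decomposition must satisfy three properties: every vertex lies in some bag; for every edge, both endpoints lie together in some bag; and for every vertex, the bags containing it form a connected subtree. Here edge (d,e) lies in no bag, so the decomposition is invalid.

No — edge (d,e) lies in no bag.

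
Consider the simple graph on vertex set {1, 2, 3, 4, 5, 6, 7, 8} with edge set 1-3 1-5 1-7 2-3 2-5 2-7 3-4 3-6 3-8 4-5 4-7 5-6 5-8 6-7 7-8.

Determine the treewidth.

3

A width-3 tree decomposition is:
Bags: B1 = {3, 5, 7, 8}  B2 = {3, 5, 6, 7}  B3 = {2, 3, 5, 7}  B4 = {3, 4, 5, 7}  B5 = {1, 3, 5, 7}
Tree: B1–B2, B2–B3, B3–B4, B4–B5
The largest bag has 4 vertices, giving width 3; this decomposition certifies tw(G) ≤ 3. For the lower bound: the 4 vertex sets {5,8}, {6,7}, {3}, {2} are disjoint, each induces a connected subgraph, and every pair is joined by at least one edge of G. Contracting each set to a single vertex therefore yields K_{4} as a minor, and since treewidth is minor-monotone, tw(G) ≥ tw(K_{4}) = 3. Therefore the treewidth is 3.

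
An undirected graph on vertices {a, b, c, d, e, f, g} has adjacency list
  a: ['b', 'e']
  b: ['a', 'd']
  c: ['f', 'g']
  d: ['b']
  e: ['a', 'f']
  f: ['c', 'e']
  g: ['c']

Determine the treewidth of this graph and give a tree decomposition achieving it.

Each bag holds 2 vertices, so the decomposition has width 1, which upper-bounds the treewidth. Since G has at least one edge (e.g. g–c), it is not an edgeless graph, so tw(G) ≥ 1. Hence tw(G) = 1 exactly.

Treewidth 1.
Bags: B1 = {c, g}  B2 = {c, f}  B3 = {e, f}  B4 = {a, e}  B5 = {a, b}  B6 = {b, d}
Tree: B1–B2, B2–B3, B3–B4, B4–B5, B5–B6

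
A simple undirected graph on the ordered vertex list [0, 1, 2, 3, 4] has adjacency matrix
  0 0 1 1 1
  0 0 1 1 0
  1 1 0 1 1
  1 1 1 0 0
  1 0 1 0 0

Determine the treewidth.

A width-2 tree decomposition is:
Bags: B1 = {1, 2, 3}  B2 = {0, 2, 3}  B3 = {0, 2, 4}
Tree: B1–B2, B2–B3
Every bag has size at most 3, so the width is 3 − 1 = 2 and tw(G) ≤ 2. Conversely, {0, 2, 3} is a clique of size 3, and the vertices of any clique must share a bag in every tree decomposition; so some bag has ≥ 3 vertices and tw(G) ≥ 2. Hence tw(G) = 2 exactly.

2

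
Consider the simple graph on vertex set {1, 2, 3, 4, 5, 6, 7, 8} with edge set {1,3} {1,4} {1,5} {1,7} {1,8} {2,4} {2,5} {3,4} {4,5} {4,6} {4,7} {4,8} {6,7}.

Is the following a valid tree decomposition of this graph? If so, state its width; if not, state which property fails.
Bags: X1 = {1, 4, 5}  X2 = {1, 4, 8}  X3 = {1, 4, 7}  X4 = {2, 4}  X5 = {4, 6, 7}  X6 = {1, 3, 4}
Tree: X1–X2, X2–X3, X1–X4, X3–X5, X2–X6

No — edge (5,2) lies in no bag.

A tree decomposition must satisfy three properties: every vertex lies in some bag; for every edge, both endpoints lie together in some bag; and for every vertex, the bags containing it form a connected subtree. Here edge (5,2) lies in no bag, so the decomposition is invalid.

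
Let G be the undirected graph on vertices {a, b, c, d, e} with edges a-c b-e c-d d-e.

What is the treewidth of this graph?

1

A width-1 tree decomposition is:
Bags: B1 = {a, c}  B2 = {c, d}  B3 = {d, e}  B4 = {b, e}
Tree: B1–B2, B2–B3, B3–B4
The largest bag has 2 vertices, giving width 1; this decomposition certifies tw(G) ≤ 1. Any graph with an edge has treewidth ≥ 1, and G has the edge a–c. The upper and lower bounds meet at 1, so that is the treewidth.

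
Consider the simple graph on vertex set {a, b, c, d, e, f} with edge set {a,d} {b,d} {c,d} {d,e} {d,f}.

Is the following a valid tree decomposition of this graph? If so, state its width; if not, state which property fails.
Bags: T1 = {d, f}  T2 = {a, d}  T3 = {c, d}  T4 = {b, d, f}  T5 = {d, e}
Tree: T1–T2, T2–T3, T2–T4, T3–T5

A tree decomposition must satisfy three properties: every vertex lies in some bag; for every edge, both endpoints lie together in some bag; and for every vertex, the bags containing it form a connected subtree. Here bags containing vertex f are not connected in the tree, so the decomposition is invalid.

No — bags containing vertex f are not connected in the tree.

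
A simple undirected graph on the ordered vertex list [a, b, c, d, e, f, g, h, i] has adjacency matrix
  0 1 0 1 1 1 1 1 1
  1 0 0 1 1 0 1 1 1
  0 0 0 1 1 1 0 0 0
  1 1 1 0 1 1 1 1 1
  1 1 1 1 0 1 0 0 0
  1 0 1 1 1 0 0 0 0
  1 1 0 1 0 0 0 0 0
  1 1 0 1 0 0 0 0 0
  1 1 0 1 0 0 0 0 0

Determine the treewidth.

A width-3 tree decomposition is:
Bags: B1 = {a, b, d, g}  B2 = {a, b, d, e}  B3 = {a, d, e, f}  B4 = {c, d, e, f}  B5 = {a, b, d, h}  B6 = {a, b, d, i}
Tree: B1–B2, B2–B3, B3–B4, B1–B5, B5–B6
The largest bag has 4 vertices, giving width 3; this decomposition certifies tw(G) ≤ 3. For the lower bound, the 4 vertices {c, d, e, f} are pairwise adjacent, and any tree decomposition puts a clique entirely inside one bag — forcing width ≥ 3. Combining the bounds, tw(G) = 3.

3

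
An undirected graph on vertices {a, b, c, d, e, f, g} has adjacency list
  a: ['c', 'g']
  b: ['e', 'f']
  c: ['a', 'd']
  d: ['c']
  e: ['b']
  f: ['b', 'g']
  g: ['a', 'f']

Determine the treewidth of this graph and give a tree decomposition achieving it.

Treewidth 1.
One optimal decomposition is:
Bags: B1 = {b, e}  B2 = {b, f}  B3 = {f, g}  B4 = {a, g}  B5 = {a, c}  B6 = {c, d}
Tree: B1–B2, B2–B3, B3–B4, B4–B5, B5–B6

Every bag has size at most 2, so the width is 2 − 1 = 1 and tw(G) ≤ 1. Since G has at least one edge (e.g. e–b), it is not an edgeless graph, so tw(G) ≥ 1. The upper and lower bounds meet at 1, so that is the treewidth.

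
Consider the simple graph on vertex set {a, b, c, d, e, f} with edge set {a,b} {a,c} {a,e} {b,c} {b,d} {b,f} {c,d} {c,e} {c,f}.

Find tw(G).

A width-2 tree decomposition is:
Bags: B1 = {b, c, d}  B2 = {a, b, c}  B3 = {a, c, e}  B4 = {b, c, f}
Tree: B1–B2, B2–B3, B1–B4
Every bag has size at most 3, so the width is 3 − 1 = 2 and tw(G) ≤ 2. Conversely, {a, c, e} is a clique of size 3, and the vertices of any clique must share a bag in every tree decomposition; so some bag has ≥ 3 vertices and tw(G) ≥ 2. Therefore the treewidth is 2.

2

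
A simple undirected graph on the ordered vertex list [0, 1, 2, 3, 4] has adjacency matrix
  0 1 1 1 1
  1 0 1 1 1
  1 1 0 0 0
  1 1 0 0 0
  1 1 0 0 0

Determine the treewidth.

2

A width-2 tree decomposition is:
Bags: B1 = {0, 1, 4}  B2 = {0, 1, 2}  B3 = {0, 1, 3}
Tree: B1–B2, B2–B3
Each bag holds 3 vertices, so the decomposition has width 2, which upper-bounds the treewidth. On the other hand G contains the 3-clique {0, 1, 2}. A clique must lie in a single bag of any decomposition, so no decomposition can have width below 2. Hence tw(G) = 2 exactly.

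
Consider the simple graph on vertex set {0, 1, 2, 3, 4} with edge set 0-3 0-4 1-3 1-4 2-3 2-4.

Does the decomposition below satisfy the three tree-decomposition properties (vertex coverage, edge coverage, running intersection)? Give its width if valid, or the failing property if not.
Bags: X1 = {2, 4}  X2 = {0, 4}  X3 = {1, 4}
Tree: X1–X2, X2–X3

No — vertex 3 appears in no bag.

A tree decomposition must satisfy three properties: every vertex lies in some bag; for every edge, both endpoints lie together in some bag; and for every vertex, the bags containing it form a connected subtree. Here vertex 3 appears in no bag, so the decomposition is invalid.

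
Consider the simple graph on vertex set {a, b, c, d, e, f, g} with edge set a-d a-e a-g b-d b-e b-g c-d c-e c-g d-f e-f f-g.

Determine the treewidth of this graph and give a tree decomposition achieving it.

Every bag has size at most 4, so the width is 4 − 1 = 3 and tw(G) ≤ 3. For the lower bound: the 4 vertex sets {a,g}, {e,f}, {d}, {c} are disjoint, each induces a connected subgraph, and every pair is joined by at least one edge of G. Contracting each set to a single vertex therefore yields K_{4} as a minor, and since treewidth is minor-monotone, tw(G) ≥ tw(K_{4}) = 3. Combining the bounds, tw(G) = 3.

Treewidth 3.
One such decomposition:
Bags: B1 = {a, d, e, g}  B2 = {d, e, f, g}  B3 = {c, d, e, g}  B4 = {b, d, e, g}
Tree: B1–B2, B2–B3, B3–B4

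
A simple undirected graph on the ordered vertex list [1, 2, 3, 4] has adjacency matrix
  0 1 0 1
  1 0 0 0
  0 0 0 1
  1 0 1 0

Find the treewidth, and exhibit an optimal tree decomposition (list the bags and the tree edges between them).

Treewidth 1.
One optimal decomposition is:
Bags: B1 = {1, 2}  B2 = {1, 4}  B3 = {3, 4}
Tree: B1–B2, B2–B3

The largest bag has 2 vertices, giving width 1; this decomposition certifies tw(G) ≤ 1. Since G has at least one edge (e.g. 1–2), it is not an edgeless graph, so tw(G) ≥ 1. Hence tw(G) = 1 exactly.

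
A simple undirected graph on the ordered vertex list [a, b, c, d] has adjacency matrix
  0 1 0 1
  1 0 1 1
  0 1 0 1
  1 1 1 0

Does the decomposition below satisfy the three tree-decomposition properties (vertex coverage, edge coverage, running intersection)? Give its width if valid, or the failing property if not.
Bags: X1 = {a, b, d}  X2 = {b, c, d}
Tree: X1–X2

Yes; width 2.

Every vertex of G appears in some bag (union = {a, b, c, d}); every edge is covered by a bag; and for each vertex v the set of bags containing v is connected in the bag tree. The decomposition is therefore valid. The largest bag has 3 vertices, so the width is 2.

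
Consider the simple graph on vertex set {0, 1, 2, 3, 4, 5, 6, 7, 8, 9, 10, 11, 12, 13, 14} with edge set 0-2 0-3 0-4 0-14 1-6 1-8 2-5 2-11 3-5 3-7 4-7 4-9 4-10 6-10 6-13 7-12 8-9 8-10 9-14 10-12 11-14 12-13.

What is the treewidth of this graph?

A width-3 tree decomposition is:
Bags: B1 = {1, 6, 8, 13}  B2 = {6, 8, 10, 13}  B3 = {8, 10, 12, 13}  B4 = {8, 9, 10, 12}  B5 = {4, 9, 10, 12}  B6 = {4, 7, 9, 12}  B7 = {4, 7, 9, 14}  B8 = {0, 4, 7, 14}  B9 = {0, 3, 7, 14}  B10 = {0, 3, 11, 14}  B11 = {0, 2, 3, 11}  B12 = {2, 3, 5, 11}
Tree: B1–B2, B2–B3, B3–B4, B4–B5, B5–B6, B6–B7, B7–B8, B8–B9, B9–B10, B10–B11, B11–B12
Each bag holds 4 vertices, so the decomposition has width 3, which upper-bounds the treewidth. For the lower bound: the 4 vertex sets {1,6,13}, {8}, {10}, {4,7,9,12} are disjoint, each induces a connected subgraph, and every pair is joined by at least one edge of G. Contracting each set to a single vertex therefore yields K_{4} as a minor, and since treewidth is minor-monotone, tw(G) ≥ tw(K_{4}) = 3. Hence tw(G) = 3 exactly.

3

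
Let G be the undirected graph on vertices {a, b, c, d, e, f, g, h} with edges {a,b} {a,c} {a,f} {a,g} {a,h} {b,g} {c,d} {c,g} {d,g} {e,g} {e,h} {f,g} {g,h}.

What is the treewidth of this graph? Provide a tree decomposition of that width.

Every bag has size at most 3, so the width is 3 − 1 = 2 and tw(G) ≤ 2. For the lower bound, the 3 vertices {c, d, g} are pairwise adjacent, and any tree decomposition puts a clique entirely inside one bag — forcing width ≥ 2. Therefore the treewidth is 2.

Treewidth 2.
One optimal decomposition is:
Bags: B1 = {a, b, g}  B2 = {a, g, h}  B3 = {a, c, g}  B4 = {e, g, h}  B5 = {c, d, g}  B6 = {a, f, g}
Tree: B1–B2, B2–B3, B2–B4, B3–B5, B1–B6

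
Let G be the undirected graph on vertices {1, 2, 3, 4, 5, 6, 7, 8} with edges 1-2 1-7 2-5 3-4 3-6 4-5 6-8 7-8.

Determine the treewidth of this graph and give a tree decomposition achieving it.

Treewidth 2.
Bags: B1 = {1, 7, 8}  B2 = {1, 6, 8}  B3 = {1, 3, 6}  B4 = {1, 3, 4}  B5 = {1, 4, 5}  B6 = {1, 2, 5}
Tree: B1–B2, B2–B3, B3–B4, B4–B5, B5–B6

Each bag holds 3 vertices, so the decomposition has width 2, which upper-bounds the treewidth. The edges 1–7–8–6–3–4–5–2–1 form a cycle, so G is not a tree and its treewidth is at least 2. Therefore the treewidth is 2.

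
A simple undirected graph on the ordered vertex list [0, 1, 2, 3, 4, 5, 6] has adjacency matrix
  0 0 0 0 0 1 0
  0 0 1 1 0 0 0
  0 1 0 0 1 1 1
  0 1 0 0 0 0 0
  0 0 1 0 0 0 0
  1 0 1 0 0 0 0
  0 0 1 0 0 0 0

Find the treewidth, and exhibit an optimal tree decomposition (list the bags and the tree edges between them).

The largest bag has 2 vertices, giving width 1; this decomposition certifies tw(G) ≤ 1. Since G has at least one edge (e.g. 2–5), it is not an edgeless graph, so tw(G) ≥ 1. Hence tw(G) = 1 exactly.

Treewidth 1.
One optimal decomposition is:
Bags: B1 = {2, 5}  B2 = {0, 5}  B3 = {2, 4}  B4 = {1, 2}  B5 = {2, 6}  B6 = {1, 3}
Tree: B1–B2, B1–B3, B1–B4, B3–B5, B4–B6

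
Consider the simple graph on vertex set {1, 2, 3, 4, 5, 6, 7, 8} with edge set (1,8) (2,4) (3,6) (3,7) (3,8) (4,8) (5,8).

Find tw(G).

A width-1 tree decomposition is:
Bags: B1 = {1, 8}  B2 = {3, 8}  B3 = {5, 8}  B4 = {4, 8}  B5 = {2, 4}  B6 = {3, 7}  B7 = {3, 6}
Tree: B1–B2, B2–B3, B2–B4, B4–B5, B2–B6, B6–B7
The largest bag has 2 vertices, giving width 1; this decomposition certifies tw(G) ≤ 1. Since G has at least one edge (e.g. 8–1), it is not an edgeless graph, so tw(G) ≥ 1. The upper and lower bounds meet at 1, so that is the treewidth.

1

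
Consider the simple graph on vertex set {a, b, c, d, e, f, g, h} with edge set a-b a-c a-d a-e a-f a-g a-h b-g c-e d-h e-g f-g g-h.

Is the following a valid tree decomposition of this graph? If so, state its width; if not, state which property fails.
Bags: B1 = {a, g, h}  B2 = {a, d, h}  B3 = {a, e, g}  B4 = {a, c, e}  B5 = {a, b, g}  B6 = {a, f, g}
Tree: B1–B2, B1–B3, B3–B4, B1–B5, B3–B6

Vertex coverage: the bags together contain {a, b, c, d, e, f, g, h}, the full vertex set. Edge coverage: each edge of G has both endpoints in at least one bag. Running intersection: for every vertex, the bags containing it form a connected subtree. All three properties hold, so this is a valid tree decomposition of width max|bag| − 1 = 2, and hence tw(G) ≤ 2.

Yes; width 2.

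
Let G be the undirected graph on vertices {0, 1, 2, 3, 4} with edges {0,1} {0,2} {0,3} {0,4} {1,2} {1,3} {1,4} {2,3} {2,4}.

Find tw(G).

3

A width-3 tree decomposition is:
Bags: B1 = {0, 1, 2, 3}  B2 = {0, 1, 2, 4}
Tree: B1–B2
The largest bag has 4 vertices, giving width 3; this decomposition certifies tw(G) ≤ 3. On the other hand G contains the 4-clique {0, 1, 2, 3}. A clique must lie in a single bag of any decomposition, so no decomposition can have width below 3. The upper and lower bounds meet at 3, so that is the treewidth.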